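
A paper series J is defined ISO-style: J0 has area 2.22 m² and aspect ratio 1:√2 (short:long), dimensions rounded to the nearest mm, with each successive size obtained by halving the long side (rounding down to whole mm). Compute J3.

443 × 626 mm

Let J0's short side be w mm. w · w√2 = 2.22 m² = 2,220,000 mm², so w ≈ 1252.9 mm and w√2 ≈ 1771.9 mm → J0 = 1253 × 1772 mm.
J1: ⌊1772/2⌋ × 1253 = 886 × 1253 mm
J2: ⌊1253/2⌋ × 886 = 626 × 886 mm
J3: ⌊886/2⌋ × 626 = 443 × 626 mm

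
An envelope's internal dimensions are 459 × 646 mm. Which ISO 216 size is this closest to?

Aspect ratio 646/459 ≈ 1.407 — close to the ISO √2 ≈ 1.414.
In the C-series (envelope sizes, between A and B): C2 = 458 × 648 mm.
Off by 3 mm total — nearest standard size.

C2 (458 × 648 mm)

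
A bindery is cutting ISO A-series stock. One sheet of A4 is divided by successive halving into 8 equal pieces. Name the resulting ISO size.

A7

8 = 2^3, so 3 halving steps.
A4 → A5 → … → A7 after 3 steps.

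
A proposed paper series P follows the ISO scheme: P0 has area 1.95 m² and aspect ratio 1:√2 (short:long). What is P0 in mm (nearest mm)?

Let the short side be w mm. Then w · w√2 = 1.95 m² = 1,950,000 mm².
w² = 1,950,000/√2, so w ≈ 1174.2 mm; long side = w√2 ≈ 1660.6 mm.

1174 × 1661 mm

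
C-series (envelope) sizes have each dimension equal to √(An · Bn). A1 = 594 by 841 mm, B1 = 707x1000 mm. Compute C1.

Short side: √(594 · 707) = √419958 ≈ 648.0 → 648 mm
Long side: √(841 · 1000) = √841000 ≈ 917.1 → 917 mm

648 × 917 mm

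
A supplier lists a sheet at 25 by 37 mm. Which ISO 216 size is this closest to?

Aspect ratio 37/25 ≈ 1.480 (ISO target is √2 ≈ 1.414).
In the A-series (A0 area = 1 m²): A10 = 26 × 37 mm.
Off by 1 mm total — nearest standard size.

A10 (26 × 37 mm)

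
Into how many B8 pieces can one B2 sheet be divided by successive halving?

Each ISO step halves the sheet: 1 × B2 → 2 × B3 → 4 × B4 → 8 × B5 → …
From B2 to B8 is 6 halving steps: 2^6 = 64.

64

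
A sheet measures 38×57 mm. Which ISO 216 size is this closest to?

Aspect ratio 57/38 ≈ 1.500 (ISO target is √2 ≈ 1.414).
In the C-series (envelope sizes, between A and B): C9 = 40 × 57 mm.
Off by 2 mm total — nearest standard size.

C9 (40 × 57 mm)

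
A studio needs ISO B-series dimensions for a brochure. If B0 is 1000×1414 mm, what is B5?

176 × 250 mm

B1: ⌊1414/2⌋ × 1000 = 707 × 1000 mm
B2: ⌊1000/2⌋ × 707 = 500 × 707 mm
B3: ⌊707/2⌋ × 500 = 353 × 500 mm
B4: ⌊500/2⌋ × 353 = 250 × 353 mm
B5: ⌊353/2⌋ × 250 = 176 × 250 mm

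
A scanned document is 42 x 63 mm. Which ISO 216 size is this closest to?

B9 (44 × 62 mm)

Aspect ratio 63/42 ≈ 1.500 (ISO target is √2 ≈ 1.414).
In the B-series (B0 = 1000 × 1414 mm): B9 = 44 × 62 mm.
Off by 3 mm total — nearest standard size.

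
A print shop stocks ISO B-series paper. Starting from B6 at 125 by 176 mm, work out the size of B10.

31 × 44 mm

B7: ⌊176/2⌋ × 125 = 88 × 125 mm
B8: ⌊125/2⌋ × 88 = 62 × 88 mm
B9: ⌊88/2⌋ × 62 = 44 × 62 mm
B10: ⌊62/2⌋ × 44 = 31 × 44 mm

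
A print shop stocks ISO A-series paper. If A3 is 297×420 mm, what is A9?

A4: ⌊420/2⌋ × 297 = 210 × 297 mm
A5: ⌊297/2⌋ × 210 = 148 × 210 mm
A6: ⌊210/2⌋ × 148 = 105 × 148 mm
A7: ⌊148/2⌋ × 105 = 74 × 105 mm
A8: ⌊105/2⌋ × 74 = 52 × 74 mm
A9: ⌊74/2⌋ × 52 = 37 × 52 mm

37 × 52 mm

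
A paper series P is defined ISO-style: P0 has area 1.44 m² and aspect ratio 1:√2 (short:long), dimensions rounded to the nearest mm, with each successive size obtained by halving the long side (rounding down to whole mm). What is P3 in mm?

356 × 504 mm

Let P0's short side be w mm. w · w√2 = 1.44 m² = 1,440,000 mm², so w ≈ 1009.1 mm and w√2 ≈ 1427.0 mm → P0 = 1009 × 1427 mm.
P1: ⌊1427/2⌋ × 1009 = 713 × 1009 mm
P2: ⌊1009/2⌋ × 713 = 504 × 713 mm
P3: ⌊713/2⌋ × 504 = 356 × 504 mm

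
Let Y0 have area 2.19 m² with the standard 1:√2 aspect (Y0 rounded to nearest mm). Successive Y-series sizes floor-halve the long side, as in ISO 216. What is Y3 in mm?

440 × 622 mm

Let Y0's short side be w mm. w · w√2 = 2.19 m² = 2,190,000 mm², so w ≈ 1244.4 mm and w√2 ≈ 1759.9 mm → Y0 = 1244 × 1760 mm.
Y1: ⌊1760/2⌋ × 1244 = 880 × 1244 mm
Y2: ⌊1244/2⌋ × 880 = 622 × 880 mm
Y3: ⌊880/2⌋ × 622 = 440 × 622 mm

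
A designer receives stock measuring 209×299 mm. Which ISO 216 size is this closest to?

Aspect ratio 299/209 ≈ 1.431 (ISO target is √2 ≈ 1.414).
In the A-series (A0 area = 1 m²): A4 = 210 × 297 mm.
Off by 3 mm total — nearest standard size.

A4 (210 × 297 mm)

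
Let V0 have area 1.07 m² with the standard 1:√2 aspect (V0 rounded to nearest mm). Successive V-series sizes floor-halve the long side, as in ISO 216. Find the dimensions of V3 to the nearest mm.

307 × 435 mm

Let V0's short side be w mm. w · w√2 = 1.07 m² = 1,070,000 mm², so w ≈ 869.8 mm and w√2 ≈ 1230.1 mm → V0 = 870 × 1230 mm.
V1: ⌊1230/2⌋ × 870 = 615 × 870 mm
V2: ⌊870/2⌋ × 615 = 435 × 615 mm
V3: ⌊615/2⌋ × 435 = 307 × 435 mm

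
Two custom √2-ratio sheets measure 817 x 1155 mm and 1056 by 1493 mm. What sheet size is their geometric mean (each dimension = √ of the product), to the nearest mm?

Short side: √(817 · 1056) = √862752 ≈ 928.8 → 929 mm
Long side: √(1155 · 1493) = √1724415 ≈ 1313.2 → 1313 mm

929 × 1313 mm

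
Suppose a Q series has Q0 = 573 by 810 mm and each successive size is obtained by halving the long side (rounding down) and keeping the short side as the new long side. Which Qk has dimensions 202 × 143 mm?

Q0: 573 × 810 mm
Q1: 405 × 573 mm
Q2: 286 × 405 mm
Q3: 202 × 286 mm
Q4: 143 × 202 mm
Q5: 101 × 143 mm
→ matches Q4.

Q4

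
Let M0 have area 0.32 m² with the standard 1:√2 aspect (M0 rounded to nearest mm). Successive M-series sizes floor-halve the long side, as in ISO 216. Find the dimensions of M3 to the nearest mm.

168 × 238 mm

Let M0's short side be w mm. w · w√2 = 0.32 m² = 320,000 mm², so w ≈ 475.7 mm and w√2 ≈ 672.7 mm → M0 = 476 × 673 mm.
M1: ⌊673/2⌋ × 476 = 336 × 476 mm
M2: ⌊476/2⌋ × 336 = 238 × 336 mm
M3: ⌊336/2⌋ × 238 = 168 × 238 mm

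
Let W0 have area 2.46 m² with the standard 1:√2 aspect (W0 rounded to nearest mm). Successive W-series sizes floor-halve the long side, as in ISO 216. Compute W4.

329 × 466 mm

Let W0's short side be w mm. w · w√2 = 2.46 m² = 2,460,000 mm², so w ≈ 1318.9 mm and w√2 ≈ 1865.2 mm → W0 = 1319 × 1865 mm.
W1: ⌊1865/2⌋ × 1319 = 932 × 1319 mm
W2: ⌊1319/2⌋ × 932 = 659 × 932 mm
W3: ⌊932/2⌋ × 659 = 466 × 659 mm
W4: ⌊659/2⌋ × 466 = 329 × 466 mm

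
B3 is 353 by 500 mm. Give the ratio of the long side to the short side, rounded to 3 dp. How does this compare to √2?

500 / 353 = 1.416
ISO 216 targets √2 ≈ 1.414; the +0.002 deviation is from mm rounding.

1.416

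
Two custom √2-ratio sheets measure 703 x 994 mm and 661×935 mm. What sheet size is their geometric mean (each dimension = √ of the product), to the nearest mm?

Short side: √(703 · 661) = √464683 ≈ 681.7 → 682 mm
Long side: √(994 · 935) = √929390 ≈ 964.0 → 964 mm

682 × 964 mm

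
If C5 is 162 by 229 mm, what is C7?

C6: ⌊229/2⌋ × 162 = 114 × 162 mm
C7: ⌊162/2⌋ × 114 = 81 × 114 mm

81 × 114 mm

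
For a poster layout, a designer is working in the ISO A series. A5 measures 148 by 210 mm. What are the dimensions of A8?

A6: ⌊210/2⌋ × 148 = 105 × 148 mm
A7: ⌊148/2⌋ × 105 = 74 × 105 mm
A8: ⌊105/2⌋ × 74 = 52 × 74 mm

52 × 74 mm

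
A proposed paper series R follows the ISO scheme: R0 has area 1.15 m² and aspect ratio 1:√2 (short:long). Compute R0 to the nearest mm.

Let the short side be w mm. Then w · w√2 = 1.15 m² = 1,150,000 mm².
w² = 1,150,000/√2, so w ≈ 901.8 mm; long side = w√2 ≈ 1275.3 mm.

902 × 1275 mm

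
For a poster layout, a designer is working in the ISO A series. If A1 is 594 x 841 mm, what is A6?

A2: ⌊841/2⌋ × 594 = 420 × 594 mm
A3: ⌊594/2⌋ × 420 = 297 × 420 mm
A4: ⌊420/2⌋ × 297 = 210 × 297 mm
A5: ⌊297/2⌋ × 210 = 148 × 210 mm
A6: ⌊210/2⌋ × 148 = 105 × 148 mm

105 × 148 mm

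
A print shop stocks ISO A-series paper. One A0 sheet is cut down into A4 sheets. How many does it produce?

A0 = 841 × 1189 mm; A4 = 210 × 297 mm.
Each halving step doubles the count; 4 steps from A0 to A4.
2^4 = 16.

16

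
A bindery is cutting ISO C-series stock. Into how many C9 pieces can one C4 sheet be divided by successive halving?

C4 = 229 × 324 mm; C9 = 40 × 57 mm.
Each halving step doubles the count; 5 steps from C4 to C9.
2^5 = 32.

32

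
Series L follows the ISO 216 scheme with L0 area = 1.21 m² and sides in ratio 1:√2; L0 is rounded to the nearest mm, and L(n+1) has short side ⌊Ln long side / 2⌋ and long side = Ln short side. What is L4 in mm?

Let L0's short side be w mm. w · w√2 = 1.21 m² = 1,210,000 mm², so w ≈ 925.0 mm and w√2 ≈ 1308.1 mm → L0 = 925 × 1308 mm.
L1: ⌊1308/2⌋ × 925 = 654 × 925 mm
L2: ⌊925/2⌋ × 654 = 462 × 654 mm
L3: ⌊654/2⌋ × 462 = 327 × 462 mm
L4: ⌊462/2⌋ × 327 = 231 × 327 mm

231 × 327 mm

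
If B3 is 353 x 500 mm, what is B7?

88 × 125 mm

B4: ⌊500/2⌋ × 353 = 250 × 353 mm
B5: ⌊353/2⌋ × 250 = 176 × 250 mm
B6: ⌊250/2⌋ × 176 = 125 × 176 mm
B7: ⌊176/2⌋ × 125 = 88 × 125 mm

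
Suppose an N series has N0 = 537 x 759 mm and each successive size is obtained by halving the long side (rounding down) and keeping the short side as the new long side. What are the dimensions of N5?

N1: ⌊759/2⌋ × 537 = 379 × 537 mm
N2: ⌊537/2⌋ × 379 = 268 × 379 mm
N3: ⌊379/2⌋ × 268 = 189 × 268 mm
N4: ⌊268/2⌋ × 189 = 134 × 189 mm
N5: ⌊189/2⌋ × 134 = 94 × 134 mm

94 × 134 mm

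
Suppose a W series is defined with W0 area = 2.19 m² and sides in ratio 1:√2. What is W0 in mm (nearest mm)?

1244 × 1760 mm

Let the short side be w mm. Then w · w√2 = 2.19 m² = 2,190,000 mm².
w² = 2,190,000/√2, so w ≈ 1244.4 mm; long side = w√2 ≈ 1759.9 mm.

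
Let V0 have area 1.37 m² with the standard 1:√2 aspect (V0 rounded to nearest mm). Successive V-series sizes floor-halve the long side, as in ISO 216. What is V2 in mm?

492 × 696 mm

Let V0's short side be w mm. w · w√2 = 1.37 m² = 1,370,000 mm², so w ≈ 984.2 mm and w√2 ≈ 1391.9 mm → V0 = 984 × 1392 mm.
V1: ⌊1392/2⌋ × 984 = 696 × 984 mm
V2: ⌊984/2⌋ × 696 = 492 × 696 mm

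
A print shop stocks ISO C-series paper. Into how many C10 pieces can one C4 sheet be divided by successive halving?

Each ISO step halves the sheet: 1 × C4 → 2 × C5 → 4 × C6 → 8 × C7 → …
From C4 to C10 is 6 halving steps: 2^6 = 64.

64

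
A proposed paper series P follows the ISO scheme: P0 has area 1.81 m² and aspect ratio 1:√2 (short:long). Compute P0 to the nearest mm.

Let the short side be w mm. Then w · w√2 = 1.81 m² = 1,810,000 mm².
w² = 1,810,000/√2, so w ≈ 1131.3 mm; long side = w√2 ≈ 1599.9 mm.

1131 × 1600 mm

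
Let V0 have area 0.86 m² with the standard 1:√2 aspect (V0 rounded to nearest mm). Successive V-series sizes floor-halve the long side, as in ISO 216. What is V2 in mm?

Let V0's short side be w mm. w · w√2 = 0.86 m² = 860,000 mm², so w ≈ 779.8 mm and w√2 ≈ 1102.8 mm → V0 = 780 × 1103 mm.
V1: ⌊1103/2⌋ × 780 = 551 × 780 mm
V2: ⌊780/2⌋ × 551 = 390 × 551 mm

390 × 551 mm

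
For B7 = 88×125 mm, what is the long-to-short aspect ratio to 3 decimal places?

125 / 88 = 1.420
ISO 216 targets √2 ≈ 1.414; the +0.006 deviation is from mm rounding.

1.420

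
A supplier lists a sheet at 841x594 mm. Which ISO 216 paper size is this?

Aspect ratio 841/594 ≈ 1.416 — close to the ISO √2 ≈ 1.414.
In the A-series (A0 area = 1 m²): A1 = 594 × 841 mm.

A1 (594 × 841 mm)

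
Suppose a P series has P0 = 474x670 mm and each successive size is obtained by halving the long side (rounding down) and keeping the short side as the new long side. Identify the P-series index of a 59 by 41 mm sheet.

P7

P0: 474 × 670 mm
P1: 335 × 474 mm
P2: 237 × 335 mm
P3: 167 × 237 mm
P4: 118 × 167 mm
P5: 83 × 118 mm
P6: 59 × 83 mm
P7: 41 × 59 mm
P8: 29 × 41 mm
→ matches P7.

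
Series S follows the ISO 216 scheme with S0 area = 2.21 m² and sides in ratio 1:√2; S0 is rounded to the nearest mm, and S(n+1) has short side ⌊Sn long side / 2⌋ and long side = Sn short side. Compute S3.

442 × 625 mm

Let S0's short side be w mm. w · w√2 = 2.21 m² = 2,210,000 mm², so w ≈ 1250.1 mm and w√2 ≈ 1767.9 mm → S0 = 1250 × 1768 mm.
S1: ⌊1768/2⌋ × 1250 = 884 × 1250 mm
S2: ⌊1250/2⌋ × 884 = 625 × 884 mm
S3: ⌊884/2⌋ × 625 = 442 × 625 mm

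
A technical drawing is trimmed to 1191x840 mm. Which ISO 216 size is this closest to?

A0 (841 × 1189 mm)

Aspect ratio 1191/840 ≈ 1.418 — close to the ISO √2 ≈ 1.414.
In the A-series (A0 area = 1 m²): A0 = 841 × 1189 mm.
Off by 3 mm total — nearest standard size.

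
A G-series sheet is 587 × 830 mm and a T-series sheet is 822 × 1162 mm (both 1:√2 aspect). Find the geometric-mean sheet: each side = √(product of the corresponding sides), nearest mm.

695 × 982 mm

Short side: √(587 · 822) = √482514 ≈ 694.6 → 695 mm
Long side: √(830 · 1162) = √964460 ≈ 982.1 → 982 mm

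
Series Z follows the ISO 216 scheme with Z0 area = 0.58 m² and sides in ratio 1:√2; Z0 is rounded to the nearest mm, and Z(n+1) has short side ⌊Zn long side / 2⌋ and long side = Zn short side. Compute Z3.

Let Z0's short side be w mm. w · w√2 = 0.58 m² = 580,000 mm², so w ≈ 640.4 mm and w√2 ≈ 905.7 mm → Z0 = 640 × 906 mm.
Z1: ⌊906/2⌋ × 640 = 453 × 640 mm
Z2: ⌊640/2⌋ × 453 = 320 × 453 mm
Z3: ⌊453/2⌋ × 320 = 226 × 320 mm

226 × 320 mm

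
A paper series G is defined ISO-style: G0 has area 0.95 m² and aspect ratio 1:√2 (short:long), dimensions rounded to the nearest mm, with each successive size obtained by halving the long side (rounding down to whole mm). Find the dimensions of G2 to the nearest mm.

410 × 579 mm

Let G0's short side be w mm. w · w√2 = 0.95 m² = 950,000 mm², so w ≈ 819.6 mm and w√2 ≈ 1159.1 mm → G0 = 820 × 1159 mm.
G1: ⌊1159/2⌋ × 820 = 579 × 820 mm
G2: ⌊820/2⌋ × 579 = 410 × 579 mm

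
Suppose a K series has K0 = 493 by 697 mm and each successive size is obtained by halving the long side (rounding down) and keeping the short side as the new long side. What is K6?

61 × 87 mm

K1: ⌊697/2⌋ × 493 = 348 × 493 mm
K2: ⌊493/2⌋ × 348 = 246 × 348 mm
K3: ⌊348/2⌋ × 246 = 174 × 246 mm
K4: ⌊246/2⌋ × 174 = 123 × 174 mm
K5: ⌊174/2⌋ × 123 = 87 × 123 mm
K6: ⌊123/2⌋ × 87 = 61 × 87 mm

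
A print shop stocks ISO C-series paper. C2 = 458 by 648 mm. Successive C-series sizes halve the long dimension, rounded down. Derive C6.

C3: ⌊648/2⌋ × 458 = 324 × 458 mm
C4: ⌊458/2⌋ × 324 = 229 × 324 mm
C5: ⌊324/2⌋ × 229 = 162 × 229 mm
C6: ⌊229/2⌋ × 162 = 114 × 162 mm

114 × 162 mm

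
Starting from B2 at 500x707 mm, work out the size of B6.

125 × 176 mm

B3: ⌊707/2⌋ × 500 = 353 × 500 mm
B4: ⌊500/2⌋ × 353 = 250 × 353 mm
B5: ⌊353/2⌋ × 250 = 176 × 250 mm
B6: ⌊250/2⌋ × 176 = 125 × 176 mm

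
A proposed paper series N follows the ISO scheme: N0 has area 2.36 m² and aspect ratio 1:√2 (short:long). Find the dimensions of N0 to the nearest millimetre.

1292 × 1827 mm

Let the short side be w mm. Then w · w√2 = 2.36 m² = 2,360,000 mm².
w² = 2,360,000/√2, so w ≈ 1291.8 mm; long side = w√2 ≈ 1826.9 mm.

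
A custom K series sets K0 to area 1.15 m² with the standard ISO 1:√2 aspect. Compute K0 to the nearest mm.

902 × 1275 mm

Let the short side be w mm. Then w · w√2 = 1.15 m² = 1,150,000 mm².
w² = 1,150,000/√2, so w ≈ 901.8 mm; long side = w√2 ≈ 1275.3 mm.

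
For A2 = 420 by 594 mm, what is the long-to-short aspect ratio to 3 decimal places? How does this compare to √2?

1.414

594 / 420 = 1.414
Matches √2 ≈ 1.414 — the ISO 216 defining ratio.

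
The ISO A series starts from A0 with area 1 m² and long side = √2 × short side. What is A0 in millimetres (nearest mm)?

841 × 1189 mm

Let the short side be w mm. Then the long side is w√2 and w · w√2 = 10⁶ mm².
w² = 10⁶/√2, so w = 1000 / 2^(1/4) ≈ 840.9 mm; long side = 1000 · 2^(1/4) ≈ 1189.2 mm.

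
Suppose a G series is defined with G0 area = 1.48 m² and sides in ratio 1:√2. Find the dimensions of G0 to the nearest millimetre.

Let the short side be w mm. Then w · w√2 = 1.48 m² = 1,480,000 mm².
w² = 1,480,000/√2, so w ≈ 1023.0 mm; long side = w√2 ≈ 1446.7 mm.

1023 × 1447 mm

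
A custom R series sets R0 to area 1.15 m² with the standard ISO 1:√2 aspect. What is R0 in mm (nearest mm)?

Let the short side be w mm. Then w · w√2 = 1.15 m² = 1,150,000 mm².
w² = 1,150,000/√2, so w ≈ 901.8 mm; long side = w√2 ≈ 1275.3 mm.

902 × 1275 mm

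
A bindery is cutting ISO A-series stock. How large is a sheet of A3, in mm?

297 × 420 mm

A0 = 841 × 1189 mm (A0 has area 1 m², aspect 1:√2).
A1: ⌊1189/2⌋ × 841 = 594 × 841 mm
A2: ⌊841/2⌋ × 594 = 420 × 594 mm
A3: ⌊594/2⌋ × 420 = 297 × 420 mm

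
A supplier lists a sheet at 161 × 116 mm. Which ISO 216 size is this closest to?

C6 (114 × 162 mm)

Aspect ratio 161/116 ≈ 1.388 (ISO target is √2 ≈ 1.414).
In the C-series (envelope sizes, between A and B): C6 = 114 × 162 mm.
Off by 3 mm total — nearest standard size.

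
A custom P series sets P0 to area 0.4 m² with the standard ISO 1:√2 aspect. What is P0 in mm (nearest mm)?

Let the short side be w mm. Then w · w√2 = 0.4 m² = 400,000 mm².
w² = 400,000/√2, so w ≈ 531.8 mm; long side = w√2 ≈ 752.1 mm.

532 × 752 mm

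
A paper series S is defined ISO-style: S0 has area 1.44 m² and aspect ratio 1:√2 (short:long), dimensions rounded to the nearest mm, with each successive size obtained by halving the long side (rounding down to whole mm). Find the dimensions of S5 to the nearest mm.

Let S0's short side be w mm. w · w√2 = 1.44 m² = 1,440,000 mm², so w ≈ 1009.1 mm and w√2 ≈ 1427.0 mm → S0 = 1009 × 1427 mm.
S1: ⌊1427/2⌋ × 1009 = 713 × 1009 mm
S2: ⌊1009/2⌋ × 713 = 504 × 713 mm
S3: ⌊713/2⌋ × 504 = 356 × 504 mm
S4: ⌊504/2⌋ × 356 = 252 × 356 mm
S5: ⌊356/2⌋ × 252 = 178 × 252 mm

178 × 252 mm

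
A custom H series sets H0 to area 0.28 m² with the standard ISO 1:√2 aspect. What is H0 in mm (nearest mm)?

Let the short side be w mm. Then w · w√2 = 0.28 m² = 280,000 mm².
w² = 280,000/√2, so w ≈ 445.0 mm; long side = w√2 ≈ 629.3 mm.

445 × 629 mm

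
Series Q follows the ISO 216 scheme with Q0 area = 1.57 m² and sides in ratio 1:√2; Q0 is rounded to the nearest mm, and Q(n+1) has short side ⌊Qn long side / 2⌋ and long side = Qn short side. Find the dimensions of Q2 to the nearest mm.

527 × 745 mm

Let Q0's short side be w mm. w · w√2 = 1.57 m² = 1,570,000 mm², so w ≈ 1053.6 mm and w√2 ≈ 1490.1 mm → Q0 = 1054 × 1490 mm.
Q1: ⌊1490/2⌋ × 1054 = 745 × 1054 mm
Q2: ⌊1054/2⌋ × 745 = 527 × 745 mm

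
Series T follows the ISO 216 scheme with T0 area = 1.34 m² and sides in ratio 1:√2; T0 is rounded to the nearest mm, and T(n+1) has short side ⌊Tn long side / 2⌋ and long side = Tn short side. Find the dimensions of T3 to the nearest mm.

344 × 486 mm

Let T0's short side be w mm. w · w√2 = 1.34 m² = 1,340,000 mm², so w ≈ 973.4 mm and w√2 ≈ 1376.6 mm → T0 = 973 × 1377 mm.
T1: ⌊1377/2⌋ × 973 = 688 × 973 mm
T2: ⌊973/2⌋ × 688 = 486 × 688 mm
T3: ⌊688/2⌋ × 486 = 344 × 486 mm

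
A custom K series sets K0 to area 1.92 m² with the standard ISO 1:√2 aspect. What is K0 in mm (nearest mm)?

Let the short side be w mm. Then w · w√2 = 1.92 m² = 1,920,000 mm².
w² = 1,920,000/√2, so w ≈ 1165.2 mm; long side = w√2 ≈ 1647.8 mm.

1165 × 1648 mm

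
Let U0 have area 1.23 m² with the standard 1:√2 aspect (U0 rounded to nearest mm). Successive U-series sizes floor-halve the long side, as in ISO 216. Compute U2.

Let U0's short side be w mm. w · w√2 = 1.23 m² = 1,230,000 mm², so w ≈ 932.6 mm and w√2 ≈ 1318.9 mm → U0 = 933 × 1319 mm.
U1: ⌊1319/2⌋ × 933 = 659 × 933 mm
U2: ⌊933/2⌋ × 659 = 466 × 659 mm

466 × 659 mm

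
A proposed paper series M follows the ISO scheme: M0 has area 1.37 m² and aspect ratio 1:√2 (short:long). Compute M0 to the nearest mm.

984 × 1392 mm

Let the short side be w mm. Then w · w√2 = 1.37 m² = 1,370,000 mm².
w² = 1,370,000/√2, so w ≈ 984.2 mm; long side = w√2 ≈ 1391.9 mm.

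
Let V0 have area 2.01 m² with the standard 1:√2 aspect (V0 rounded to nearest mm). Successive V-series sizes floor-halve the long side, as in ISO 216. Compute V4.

298 × 421 mm

Let V0's short side be w mm. w · w√2 = 2.01 m² = 2,010,000 mm², so w ≈ 1192.2 mm and w√2 ≈ 1686.0 mm → V0 = 1192 × 1686 mm.
V1: ⌊1686/2⌋ × 1192 = 843 × 1192 mm
V2: ⌊1192/2⌋ × 843 = 596 × 843 mm
V3: ⌊843/2⌋ × 596 = 421 × 596 mm
V4: ⌊596/2⌋ × 421 = 298 × 421 mm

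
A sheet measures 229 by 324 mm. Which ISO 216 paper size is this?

C4 (229 × 324 mm)

Aspect ratio 324/229 ≈ 1.415 — close to the ISO √2 ≈ 1.414.
In the C-series (envelope sizes, between A and B): C4 = 229 × 324 mm.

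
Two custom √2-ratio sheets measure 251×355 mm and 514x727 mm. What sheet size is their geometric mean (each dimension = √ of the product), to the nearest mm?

Short side: √(251 · 514) = √129014 ≈ 359.2 → 359 mm
Long side: √(355 · 727) = √258085 ≈ 508.0 → 508 mm

359 × 508 mm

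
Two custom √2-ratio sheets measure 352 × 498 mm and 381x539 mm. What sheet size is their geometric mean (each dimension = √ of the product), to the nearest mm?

366 × 518 mm

Short side: √(352 · 381) = √134112 ≈ 366.2 → 366 mm
Long side: √(498 · 539) = √268422 ≈ 518.1 → 518 mm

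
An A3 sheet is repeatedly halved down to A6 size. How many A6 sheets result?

Each ISO step halves the sheet: 1 × A3 → 2 × A4 → 4 × A5 → 8 × A6
From A3 to A6 is 3 halving steps: 2^3 = 8.

8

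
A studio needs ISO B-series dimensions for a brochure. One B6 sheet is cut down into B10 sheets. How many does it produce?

B6 = 125 × 176 mm; B10 = 31 × 44 mm.
Each halving step doubles the count; 4 steps from B6 to B10.
2^4 = 16.

16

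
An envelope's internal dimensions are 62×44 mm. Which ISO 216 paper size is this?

Aspect ratio 62/44 ≈ 1.409 — close to the ISO √2 ≈ 1.414.
In the B-series (B0 = 1000 × 1414 mm): B9 = 44 × 62 mm.

B9 (44 × 62 mm)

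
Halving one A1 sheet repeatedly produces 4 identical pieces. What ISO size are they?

4 = 2^2, so 2 halving steps.
A1 → A2 → … → A3 after 2 steps.

A3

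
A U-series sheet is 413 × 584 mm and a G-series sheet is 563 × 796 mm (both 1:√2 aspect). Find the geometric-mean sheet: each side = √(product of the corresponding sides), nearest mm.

482 × 682 mm

Short side: √(413 · 563) = √232519 ≈ 482.2 → 482 mm
Long side: √(584 · 796) = √464864 ≈ 681.8 → 682 mm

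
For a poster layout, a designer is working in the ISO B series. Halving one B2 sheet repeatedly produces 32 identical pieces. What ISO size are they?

B7

32 = 2^5, so 5 halving steps.
B2 → B3 → … → B7 after 5 steps.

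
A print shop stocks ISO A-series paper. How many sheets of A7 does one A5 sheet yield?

4

Each ISO step halves the sheet: 1 × A5 → 2 × A6 → 4 × A7
From A5 to A7 is 2 halving steps: 2^2 = 4.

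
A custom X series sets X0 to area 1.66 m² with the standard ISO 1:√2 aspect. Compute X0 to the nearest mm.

1083 × 1532 mm

Let the short side be w mm. Then w · w√2 = 1.66 m² = 1,660,000 mm².
w² = 1,660,000/√2, so w ≈ 1083.4 mm; long side = w√2 ≈ 1532.2 mm.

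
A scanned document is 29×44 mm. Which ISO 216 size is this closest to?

B10 (31 × 44 mm)

Aspect ratio 44/29 ≈ 1.517 (ISO target is √2 ≈ 1.414).
In the B-series (B0 = 1000 × 1414 mm): B10 = 31 × 44 mm.
Off by 2 mm total — nearest standard size.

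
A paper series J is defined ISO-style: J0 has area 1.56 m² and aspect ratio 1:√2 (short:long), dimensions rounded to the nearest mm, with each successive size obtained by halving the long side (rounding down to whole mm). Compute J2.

Let J0's short side be w mm. w · w√2 = 1.56 m² = 1,560,000 mm², so w ≈ 1050.3 mm and w√2 ≈ 1485.3 mm → J0 = 1050 × 1485 mm.
J1: ⌊1485/2⌋ × 1050 = 742 × 1050 mm
J2: ⌊1050/2⌋ × 742 = 525 × 742 mm

525 × 742 mm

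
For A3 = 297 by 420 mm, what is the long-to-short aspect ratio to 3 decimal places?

1.414

420 / 297 = 1.414
Matches √2 ≈ 1.414 — the ISO 216 defining ratio.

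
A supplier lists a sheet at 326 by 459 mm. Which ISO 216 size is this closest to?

Aspect ratio 459/326 ≈ 1.408 — close to the ISO √2 ≈ 1.414.
In the C-series (envelope sizes, between A and B): C3 = 324 × 458 mm.
Off by 3 mm total — nearest standard size.

C3 (324 × 458 mm)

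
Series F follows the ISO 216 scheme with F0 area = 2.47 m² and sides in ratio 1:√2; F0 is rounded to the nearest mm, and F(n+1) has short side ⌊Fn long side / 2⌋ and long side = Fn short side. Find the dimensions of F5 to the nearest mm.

233 × 330 mm

Let F0's short side be w mm. w · w√2 = 2.47 m² = 2,470,000 mm², so w ≈ 1321.6 mm and w√2 ≈ 1869.0 mm → F0 = 1322 × 1869 mm.
F1: ⌊1869/2⌋ × 1322 = 934 × 1322 mm
F2: ⌊1322/2⌋ × 934 = 661 × 934 mm
F3: ⌊934/2⌋ × 661 = 467 × 661 mm
F4: ⌊661/2⌋ × 467 = 330 × 467 mm
F5: ⌊467/2⌋ × 330 = 233 × 330 mm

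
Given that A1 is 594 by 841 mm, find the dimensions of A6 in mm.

105 × 148 mm

A2: ⌊841/2⌋ × 594 = 420 × 594 mm
A3: ⌊594/2⌋ × 420 = 297 × 420 mm
A4: ⌊420/2⌋ × 297 = 210 × 297 mm
A5: ⌊297/2⌋ × 210 = 148 × 210 mm
A6: ⌊210/2⌋ × 148 = 105 × 148 mm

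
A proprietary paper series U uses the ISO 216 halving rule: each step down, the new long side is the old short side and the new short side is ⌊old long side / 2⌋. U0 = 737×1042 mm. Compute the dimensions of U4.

U1: ⌊1042/2⌋ × 737 = 521 × 737 mm
U2: ⌊737/2⌋ × 521 = 368 × 521 mm
U3: ⌊521/2⌋ × 368 = 260 × 368 mm
U4: ⌊368/2⌋ × 260 = 184 × 260 mm

184 × 260 mm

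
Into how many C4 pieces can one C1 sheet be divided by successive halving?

8

C1 = 648 × 917 mm; C4 = 229 × 324 mm.
Each halving step doubles the count; 3 steps from C1 to C4.
2^3 = 8.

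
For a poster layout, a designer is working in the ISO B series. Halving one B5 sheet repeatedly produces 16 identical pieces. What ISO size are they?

B9

16 = 2^4, so 4 halving steps.
B5 → B6 → … → B9 after 4 steps.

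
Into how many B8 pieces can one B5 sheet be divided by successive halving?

8

Each ISO step halves the sheet: 1 × B5 → 2 × B6 → 4 × B7 → 8 × B8
From B5 to B8 is 3 halving steps: 2^3 = 8.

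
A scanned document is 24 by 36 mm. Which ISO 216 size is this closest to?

A10 (26 × 37 mm)

Aspect ratio 36/24 ≈ 1.500 (ISO target is √2 ≈ 1.414).
In the A-series (A0 area = 1 m²): A10 = 26 × 37 mm.
Off by 3 mm total — nearest standard size.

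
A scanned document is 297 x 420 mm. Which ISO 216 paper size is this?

A3 (297 × 420 mm)

Aspect ratio 420/297 ≈ 1.414 — close to the ISO √2 ≈ 1.414.
In the A-series (A0 area = 1 m²): A3 = 297 × 420 mm.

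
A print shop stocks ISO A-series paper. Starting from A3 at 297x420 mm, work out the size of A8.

52 × 74 mm

A4: ⌊420/2⌋ × 297 = 210 × 297 mm
A5: ⌊297/2⌋ × 210 = 148 × 210 mm
A6: ⌊210/2⌋ × 148 = 105 × 148 mm
A7: ⌊148/2⌋ × 105 = 74 × 105 mm
A8: ⌊105/2⌋ × 74 = 52 × 74 mm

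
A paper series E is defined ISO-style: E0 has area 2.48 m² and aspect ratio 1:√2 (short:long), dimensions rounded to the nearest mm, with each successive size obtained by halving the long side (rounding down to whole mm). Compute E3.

Let E0's short side be w mm. w · w√2 = 2.48 m² = 2,480,000 mm², so w ≈ 1324.2 mm and w√2 ≈ 1872.8 mm → E0 = 1324 × 1873 mm.
E1: ⌊1873/2⌋ × 1324 = 936 × 1324 mm
E2: ⌊1324/2⌋ × 936 = 662 × 936 mm
E3: ⌊936/2⌋ × 662 = 468 × 662 mm

468 × 662 mm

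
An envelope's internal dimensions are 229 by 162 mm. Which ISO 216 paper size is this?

C5 (162 × 229 mm)

Aspect ratio 229/162 ≈ 1.414 — close to the ISO √2 ≈ 1.414.
In the C-series (envelope sizes, between A and B): C5 = 162 × 229 mm.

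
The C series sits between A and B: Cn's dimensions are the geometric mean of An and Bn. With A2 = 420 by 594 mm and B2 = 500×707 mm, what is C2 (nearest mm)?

458 × 648 mm

Short side: √(420 · 500) = √210000 ≈ 458.3 → 458 mm
Long side: √(594 · 707) = √419958 ≈ 648.0 → 648 mm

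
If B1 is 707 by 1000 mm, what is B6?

B2: ⌊1000/2⌋ × 707 = 500 × 707 mm
B3: ⌊707/2⌋ × 500 = 353 × 500 mm
B4: ⌊500/2⌋ × 353 = 250 × 353 mm
B5: ⌊353/2⌋ × 250 = 176 × 250 mm
B6: ⌊250/2⌋ × 176 = 125 × 176 mm

125 × 176 mm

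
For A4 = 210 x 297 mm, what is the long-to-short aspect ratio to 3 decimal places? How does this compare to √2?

1.414

297 / 210 = 1.414
Matches √2 ≈ 1.414 — the ISO 216 defining ratio.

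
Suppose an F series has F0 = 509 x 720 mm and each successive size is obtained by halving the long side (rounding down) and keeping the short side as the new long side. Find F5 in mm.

F1: ⌊720/2⌋ × 509 = 360 × 509 mm
F2: ⌊509/2⌋ × 360 = 254 × 360 mm
F3: ⌊360/2⌋ × 254 = 180 × 254 mm
F4: ⌊254/2⌋ × 180 = 127 × 180 mm
F5: ⌊180/2⌋ × 127 = 90 × 127 mm

90 × 127 mm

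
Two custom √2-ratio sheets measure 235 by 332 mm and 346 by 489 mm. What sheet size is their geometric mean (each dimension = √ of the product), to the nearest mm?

285 × 403 mm

Short side: √(235 · 346) = √81310 ≈ 285.1 → 285 mm
Long side: √(332 · 489) = √162348 ≈ 402.9 → 403 mm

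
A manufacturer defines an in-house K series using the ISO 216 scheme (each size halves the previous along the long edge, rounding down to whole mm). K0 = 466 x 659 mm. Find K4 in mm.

K1: ⌊659/2⌋ × 466 = 329 × 466 mm
K2: ⌊466/2⌋ × 329 = 233 × 329 mm
K3: ⌊329/2⌋ × 233 = 164 × 233 mm
K4: ⌊233/2⌋ × 164 = 116 × 164 mm

116 × 164 mm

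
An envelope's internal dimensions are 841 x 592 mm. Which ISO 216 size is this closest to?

Aspect ratio 841/592 ≈ 1.421 — close to the ISO √2 ≈ 1.414.
In the A-series (A0 area = 1 m²): A1 = 594 × 841 mm.
Off by 2 mm total — nearest standard size.

A1 (594 × 841 mm)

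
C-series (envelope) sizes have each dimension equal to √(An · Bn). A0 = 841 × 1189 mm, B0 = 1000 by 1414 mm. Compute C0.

Short side: √(841 · 1000) = √841000 ≈ 917.1 → 917 mm
Long side: √(1189 · 1414) = √1681246 ≈ 1296.6 → 1297 mm

917 × 1297 mm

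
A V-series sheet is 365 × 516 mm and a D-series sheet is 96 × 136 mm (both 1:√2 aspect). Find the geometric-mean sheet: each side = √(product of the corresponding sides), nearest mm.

Short side: √(365 · 96) = √35040 ≈ 187.2 → 187 mm
Long side: √(516 · 136) = √70176 ≈ 264.9 → 265 mm

187 × 265 mm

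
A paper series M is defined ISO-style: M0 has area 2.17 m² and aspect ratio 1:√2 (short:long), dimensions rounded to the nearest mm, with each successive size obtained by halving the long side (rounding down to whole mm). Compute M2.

Let M0's short side be w mm. w · w√2 = 2.17 m² = 2,170,000 mm², so w ≈ 1238.7 mm and w√2 ≈ 1751.8 mm → M0 = 1239 × 1752 mm.
M1: ⌊1752/2⌋ × 1239 = 876 × 1239 mm
M2: ⌊1239/2⌋ × 876 = 619 × 876 mm

619 × 876 mm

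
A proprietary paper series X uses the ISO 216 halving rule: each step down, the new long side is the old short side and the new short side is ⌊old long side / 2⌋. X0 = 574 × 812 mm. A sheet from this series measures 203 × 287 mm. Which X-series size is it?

X3

X0: 574 × 812 mm
X1: 406 × 574 mm
X2: 287 × 406 mm
X3: 203 × 287 mm
X4: 143 × 203 mm
→ matches X3.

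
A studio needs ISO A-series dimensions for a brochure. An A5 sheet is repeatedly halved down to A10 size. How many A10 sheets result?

A5 = 148 × 210 mm; A10 = 26 × 37 mm.
Each halving step doubles the count; 5 steps from A5 to A10.
2^5 = 32.

32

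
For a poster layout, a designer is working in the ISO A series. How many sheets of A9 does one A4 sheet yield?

32

Each ISO step halves the sheet: 1 × A4 → 2 × A5 → 4 × A6 → 8 × A7 → …
From A4 to A9 is 5 halving steps: 2^5 = 32.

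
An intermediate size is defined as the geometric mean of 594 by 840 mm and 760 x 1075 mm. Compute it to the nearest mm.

Short side: √(594 · 760) = √451440 ≈ 671.9 → 672 mm
Long side: √(840 · 1075) = √903000 ≈ 950.3 → 950 mm

672 × 950 mm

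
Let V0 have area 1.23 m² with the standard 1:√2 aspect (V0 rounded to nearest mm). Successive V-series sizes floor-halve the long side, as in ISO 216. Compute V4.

233 × 329 mm

Let V0's short side be w mm. w · w√2 = 1.23 m² = 1,230,000 mm², so w ≈ 932.6 mm and w√2 ≈ 1318.9 mm → V0 = 933 × 1319 mm.
V1: ⌊1319/2⌋ × 933 = 659 × 933 mm
V2: ⌊933/2⌋ × 659 = 466 × 659 mm
V3: ⌊659/2⌋ × 466 = 329 × 466 mm
V4: ⌊466/2⌋ × 329 = 233 × 329 mm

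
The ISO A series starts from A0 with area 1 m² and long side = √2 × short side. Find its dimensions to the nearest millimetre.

Let the short side be w mm. Then the long side is w√2 and w · w√2 = 10⁶ mm².
w² = 10⁶/√2, so w = 1000 / 2^(1/4) ≈ 840.9 mm; long side = 1000 · 2^(1/4) ≈ 1189.2 mm.

841 × 1189 mm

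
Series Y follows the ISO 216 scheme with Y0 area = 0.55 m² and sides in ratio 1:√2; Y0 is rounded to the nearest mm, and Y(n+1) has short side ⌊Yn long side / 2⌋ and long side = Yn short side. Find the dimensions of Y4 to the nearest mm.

156 × 220 mm

Let Y0's short side be w mm. w · w√2 = 0.55 m² = 550,000 mm², so w ≈ 623.6 mm and w√2 ≈ 881.9 mm → Y0 = 624 × 882 mm.
Y1: ⌊882/2⌋ × 624 = 441 × 624 mm
Y2: ⌊624/2⌋ × 441 = 312 × 441 mm
Y3: ⌊441/2⌋ × 312 = 220 × 312 mm
Y4: ⌊312/2⌋ × 220 = 156 × 220 mm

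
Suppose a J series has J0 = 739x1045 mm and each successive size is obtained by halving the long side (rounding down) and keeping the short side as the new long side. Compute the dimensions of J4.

184 × 261 mm

J1: ⌊1045/2⌋ × 739 = 522 × 739 mm
J2: ⌊739/2⌋ × 522 = 369 × 522 mm
J3: ⌊522/2⌋ × 369 = 261 × 369 mm
J4: ⌊369/2⌋ × 261 = 184 × 261 mm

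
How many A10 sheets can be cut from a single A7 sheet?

8

Each ISO step halves the sheet: 1 × A7 → 2 × A8 → 4 × A9 → 8 × A10
From A7 to A10 is 3 halving steps: 2^3 = 8.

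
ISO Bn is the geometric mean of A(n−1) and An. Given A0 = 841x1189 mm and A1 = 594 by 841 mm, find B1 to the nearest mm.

707 × 1000 mm

Short side: √(841 · 594) = √499554 ≈ 706.8 → 707 mm
Long side: √(1189 · 841) = √999949 ≈ 1000.0 → 1000 mm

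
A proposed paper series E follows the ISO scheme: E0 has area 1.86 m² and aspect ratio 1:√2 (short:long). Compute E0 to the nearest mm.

Let the short side be w mm. Then w · w√2 = 1.86 m² = 1,860,000 mm².
w² = 1,860,000/√2, so w ≈ 1146.8 mm; long side = w√2 ≈ 1621.9 mm.

1147 × 1622 mm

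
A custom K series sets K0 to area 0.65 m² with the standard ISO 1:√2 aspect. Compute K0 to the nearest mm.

678 × 959 mm

Let the short side be w mm. Then w · w√2 = 0.65 m² = 650,000 mm².
w² = 650,000/√2, so w ≈ 678.0 mm; long side = w√2 ≈ 958.8 mm.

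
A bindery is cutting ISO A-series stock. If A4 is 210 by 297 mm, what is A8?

A5: ⌊297/2⌋ × 210 = 148 × 210 mm
A6: ⌊210/2⌋ × 148 = 105 × 148 mm
A7: ⌊148/2⌋ × 105 = 74 × 105 mm
A8: ⌊105/2⌋ × 74 = 52 × 74 mm

52 × 74 mm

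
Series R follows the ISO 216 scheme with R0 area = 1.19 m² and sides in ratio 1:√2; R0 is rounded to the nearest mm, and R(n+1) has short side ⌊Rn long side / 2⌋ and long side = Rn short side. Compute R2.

458 × 648 mm

Let R0's short side be w mm. w · w√2 = 1.19 m² = 1,190,000 mm², so w ≈ 917.3 mm and w√2 ≈ 1297.3 mm → R0 = 917 × 1297 mm.
R1: ⌊1297/2⌋ × 917 = 648 × 917 mm
R2: ⌊917/2⌋ × 648 = 458 × 648 mm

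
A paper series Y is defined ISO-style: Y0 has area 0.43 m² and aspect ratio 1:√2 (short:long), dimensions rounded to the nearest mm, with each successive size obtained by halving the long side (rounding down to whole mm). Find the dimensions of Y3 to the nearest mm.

Let Y0's short side be w mm. w · w√2 = 0.43 m² = 430,000 mm², so w ≈ 551.4 mm and w√2 ≈ 779.8 mm → Y0 = 551 × 780 mm.
Y1: ⌊780/2⌋ × 551 = 390 × 551 mm
Y2: ⌊551/2⌋ × 390 = 275 × 390 mm
Y3: ⌊390/2⌋ × 275 = 195 × 275 mm

195 × 275 mm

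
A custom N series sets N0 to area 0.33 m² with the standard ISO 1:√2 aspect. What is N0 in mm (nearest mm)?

Let the short side be w mm. Then w · w√2 = 0.33 m² = 330,000 mm².
w² = 330,000/√2, so w ≈ 483.1 mm; long side = w√2 ≈ 683.1 mm.

483 × 683 mm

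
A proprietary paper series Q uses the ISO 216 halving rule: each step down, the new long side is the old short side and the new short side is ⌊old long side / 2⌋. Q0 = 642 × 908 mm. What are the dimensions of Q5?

113 × 160 mm

Q1: ⌊908/2⌋ × 642 = 454 × 642 mm
Q2: ⌊642/2⌋ × 454 = 321 × 454 mm
Q3: ⌊454/2⌋ × 321 = 227 × 321 mm
Q4: ⌊321/2⌋ × 227 = 160 × 227 mm
Q5: ⌊227/2⌋ × 160 = 113 × 160 mm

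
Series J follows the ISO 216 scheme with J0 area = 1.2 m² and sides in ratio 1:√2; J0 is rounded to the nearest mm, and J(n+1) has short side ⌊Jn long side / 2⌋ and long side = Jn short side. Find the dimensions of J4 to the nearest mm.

230 × 325 mm

Let J0's short side be w mm. w · w√2 = 1.2 m² = 1,200,000 mm², so w ≈ 921.2 mm and w√2 ≈ 1302.7 mm → J0 = 921 × 1303 mm.
J1: ⌊1303/2⌋ × 921 = 651 × 921 mm
J2: ⌊921/2⌋ × 651 = 460 × 651 mm
J3: ⌊651/2⌋ × 460 = 325 × 460 mm
J4: ⌊460/2⌋ × 325 = 230 × 325 mm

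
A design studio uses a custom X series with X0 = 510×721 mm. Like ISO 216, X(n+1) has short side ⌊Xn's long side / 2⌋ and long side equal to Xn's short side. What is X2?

255 × 360 mm

X1: ⌊721/2⌋ × 510 = 360 × 510 mm
X2: ⌊510/2⌋ × 360 = 255 × 360 mm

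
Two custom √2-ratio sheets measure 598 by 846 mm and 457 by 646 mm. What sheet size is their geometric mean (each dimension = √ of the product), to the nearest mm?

Short side: √(598 · 457) = √273286 ≈ 522.8 → 523 mm
Long side: √(846 · 646) = √546516 ≈ 739.3 → 739 mm

523 × 739 mm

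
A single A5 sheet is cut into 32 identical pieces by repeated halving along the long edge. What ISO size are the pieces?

A10

32 = 2^5, so 5 halving steps.
A5 → A6 → … → A10 after 5 steps.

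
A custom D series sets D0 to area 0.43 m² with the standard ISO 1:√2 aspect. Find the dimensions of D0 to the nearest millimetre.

Let the short side be w mm. Then w · w√2 = 0.43 m² = 430,000 mm².
w² = 430,000/√2, so w ≈ 551.4 mm; long side = w√2 ≈ 779.8 mm.

551 × 780 mm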